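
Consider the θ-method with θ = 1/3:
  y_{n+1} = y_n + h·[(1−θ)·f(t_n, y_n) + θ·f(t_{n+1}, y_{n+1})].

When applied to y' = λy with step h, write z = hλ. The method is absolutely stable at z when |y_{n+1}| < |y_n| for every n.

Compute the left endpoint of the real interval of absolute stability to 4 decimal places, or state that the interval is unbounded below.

z* = -6.0000.

On y'=λy, z=hλ:
  y_{n+1} = y_n + z·[2/3·y_n + 1/3·y_{n+1}] ⇒ (1 − 1/3z)y_{n+1} = (1 + 2/3z)y_n
  ⇒ R(z) = (1 + 2/3z)/(1 − 1/3z).

Boundary: |R(x)|=1, x<0.
x=-1.45: |R|=0.0225
R=−1: 1+2/3x = −1+1/3x ⇒ -1/3x=2 ⇒ x=2/(-1/3)=-6.0000
Confirm numerically:
  x=-5.570: |R|=0.94982 <1
  x=-3.622: |R|=0.64089 <1
  x=-3.279: |R|=0.56665 <1
  x=-6.582: |R|=1.06074 >1
  x=-6.068: |R|=1.00750 >1
So |R|<1 on (-6.0000, 0).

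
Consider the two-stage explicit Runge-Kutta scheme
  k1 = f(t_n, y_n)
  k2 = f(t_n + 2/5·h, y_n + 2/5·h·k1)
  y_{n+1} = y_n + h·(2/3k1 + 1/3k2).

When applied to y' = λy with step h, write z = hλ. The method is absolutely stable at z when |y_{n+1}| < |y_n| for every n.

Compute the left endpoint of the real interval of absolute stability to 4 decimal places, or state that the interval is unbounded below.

left endpoint -7.5000.

With y'=λy (z=hλ):
  k1=λy_n ⇒ h·k1=z·y_n;  k2=λ(1+2/5z)y_n ⇒ h·k2=z(1+2/5z)y_n
  y_{n+1}/y_n = 1 + 2/3z + 1/3z(1+2/5z) = 1 + z + 2/15z²
  R(z) = 1 + z + 2/15z².

Boundary: |R(x)|=1, x<0.
x=-1.01: |R|=0.1260
R=1: x+2/15x²=0 ⇒ x=−15/2=-7.5000; min R=1−1/(4·2/15)=-0.8750>−1
Confirm numerically:
  x=-5.117: |R|=0.62584 <1
  x=-4.788: |R|=0.73134 <1
  x=-4.706: |R|=0.75314 <1
  x=-4.377: |R|=0.82258 <1
  x=-7.790: |R|=1.30121 >1
  x=-7.652: |R|=1.15508 >1
Stable set (-7.5000, 0).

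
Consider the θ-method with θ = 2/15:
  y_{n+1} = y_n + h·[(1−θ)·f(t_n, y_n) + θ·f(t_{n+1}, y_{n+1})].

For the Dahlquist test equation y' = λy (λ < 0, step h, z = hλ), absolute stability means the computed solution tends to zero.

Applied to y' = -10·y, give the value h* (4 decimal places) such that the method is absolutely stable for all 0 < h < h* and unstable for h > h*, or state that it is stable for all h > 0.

Set f=λy, z=hλ:
  y_{n+1} = y_n + z·[13/15·y_n + 2/15·y_{n+1}] ⇒ (1 − 2/15z)y_{n+1} = (1 + 13/15z)y_n
  ⇒ R(z) = (1 + 13/15z)/(1 − 2/15z).

Need |R(x)|<1, x<0.
x=-1.45: |R|=0.2151
R=−1: 1+13/15x = −1+2/15x ⇒ -11/15x=2 ⇒ x=2/(-11/15)=-2.7273
Confirm numerically:
  x=-2.281: |R|=0.74905 <1
  x=-1.919: |R|=0.52803 <1
  x=-1.735: |R|=0.40904 <1
  x=-3.186: |R|=1.23610 >1
  x=-3.110: |R|=1.19840 >1
  x=-3.038: |R|=1.16217 >1
Stable set (-2.7273, 0).

(-2.7273,0); λ=-10 ⇒ h* = (30/11)/10 = 0.2727.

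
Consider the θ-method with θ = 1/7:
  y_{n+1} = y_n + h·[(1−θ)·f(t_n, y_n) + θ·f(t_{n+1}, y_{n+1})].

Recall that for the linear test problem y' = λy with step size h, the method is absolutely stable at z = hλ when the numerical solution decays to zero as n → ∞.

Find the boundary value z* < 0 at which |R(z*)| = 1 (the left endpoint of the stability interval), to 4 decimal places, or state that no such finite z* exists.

With y'=λy (z=hλ):
  y_{n+1} = y_n + z·[6/7·y_n + 1/7·y_{n+1}] ⇒ (1 − 1/7z)y_{n+1} = (1 + 6/7z)y_n
  ⇒ R(z) = (1 + 6/7z)/(1 − 1/7z).

Need |R(x)|<1, x<0.
x=-1.55: |R|=0.2690
R=−1: 1+6/7x = −1+1/7x ⇒ -5/7x=2 ⇒ x=2/(-5/7)=-2.8000
Confirm numerically:
  x=-2.415: |R|=0.79554 <1
  x=-1.867: |R|=0.47389 <1
  x=-1.756: |R|=0.40384 <1
  x=-3.154: |R|=1.17432 >1
  x=-2.989: |R|=1.09460 >1
  x=-2.861: |R|=1.03093 >1
Interval (-2.8000, 0).

left endpoint -2.8000.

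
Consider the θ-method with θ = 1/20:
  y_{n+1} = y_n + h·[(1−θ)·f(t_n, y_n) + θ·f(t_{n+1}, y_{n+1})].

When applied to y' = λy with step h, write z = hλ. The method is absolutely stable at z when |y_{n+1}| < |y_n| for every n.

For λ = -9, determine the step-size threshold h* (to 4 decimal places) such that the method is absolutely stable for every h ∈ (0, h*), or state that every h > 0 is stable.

(-2.2222,0); λ=-9 ⇒ h* = (20/9)/9 = 0.2469.

Set f=λy, z=hλ:
  y_{n+1} = y_n + z·[19/20·y_n + 1/20·y_{n+1}] ⇒ (1 − 1/20z)y_{n+1} = (1 + 19/20z)y_n
  ⇒ R(z) = (1 + 19/20z)/(1 − 1/20z).

Find x<0 with |R(x)|<1.
x=-0.68: |R|=0.3424
R=−1: 1+19/20x = −1+1/20x ⇒ -9/10x=2 ⇒ x=2/(-9/10)=-2.2222
Confirm numerically:
  x=-1.916: |R|=0.74849 <1
  x=-1.849: |R|=0.69253 <1
  x=-1.384: |R|=0.29443 <1
  x=-1.290: |R|=0.21184 <1
  x=-2.650: |R|=1.33996 >1
  x=-2.348: |R|=1.10131 >1
  x=-2.265: |R|=1.03458 >1
Interval (-2.2222, 0).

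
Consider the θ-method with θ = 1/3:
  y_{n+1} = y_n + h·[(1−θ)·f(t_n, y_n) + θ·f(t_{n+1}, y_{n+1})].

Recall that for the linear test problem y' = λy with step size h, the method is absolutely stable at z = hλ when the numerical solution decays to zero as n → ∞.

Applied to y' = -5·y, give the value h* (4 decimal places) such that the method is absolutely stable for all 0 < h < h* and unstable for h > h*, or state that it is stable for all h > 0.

Test eqn y'=λy, z=hλ:
  y_{n+1} = y_n + z·[2/3·y_n + 1/3·y_{n+1}] ⇒ (1 − 1/3z)y_{n+1} = (1 + 2/3z)y_n
  so R(z) = (1 + 2/3z)/(1 − 1/3z).

Boundary: |R(x)|=1, x<0.
x=-1.37: |R|=0.0595
R=−1: 1+2/3x = −1+1/3x ⇒ -1/3x=2 ⇒ x=2/(-1/3)=-6.0000
Confirm numerically:
  x=-5.358: |R|=0.92319 <1
  x=-5.060: |R|=0.88337 <1
  x=-4.073: |R|=0.72756 <1
  x=-3.055: |R|=0.51363 <1
  x=-6.294: |R|=1.03163 >1
  x=-6.271: |R|=1.02923 >1
  x=-6.259: |R|=1.02797 >1
So |R|<1 on (-6.0000, 0).

(-6.0000,0); λ=-5 ⇒ h* = (6)/5 = 1.2000.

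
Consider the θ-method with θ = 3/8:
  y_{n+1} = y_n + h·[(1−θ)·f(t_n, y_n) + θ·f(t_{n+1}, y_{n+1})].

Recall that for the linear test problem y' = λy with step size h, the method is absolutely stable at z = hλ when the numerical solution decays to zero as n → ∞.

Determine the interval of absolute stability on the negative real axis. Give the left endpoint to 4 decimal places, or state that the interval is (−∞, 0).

Set f=λy, z=hλ:
  y_{n+1} = y_n + z·[5/8·y_n + 3/8·y_{n+1}] ⇒ (1 − 3/8z)y_{n+1} = (1 + 5/8z)y_n
  ⇒ R(z) = (1 + 5/8z)/(1 − 3/8z).

Need |R(x)|<1, x<0.
x=-0.82: |R|=0.3728
R=−1: 1+5/8x = −1+3/8x ⇒ -1/4x=2 ⇒ x=2/(-1/4)=-8.0000
Confirm numerically:
  x=-7.764: |R|=0.98492 <1
  x=-7.548: |R|=0.97050 <1
  x=-6.216: |R|=0.86611 <1
  x=-4.180: |R|=0.62804 <1
  x=-8.323: |R|=1.01959 >1
  x=-8.280: |R|=1.01705 >1
So |R|<1 on (-8.0000, 0).

z∈(-8.0000,0).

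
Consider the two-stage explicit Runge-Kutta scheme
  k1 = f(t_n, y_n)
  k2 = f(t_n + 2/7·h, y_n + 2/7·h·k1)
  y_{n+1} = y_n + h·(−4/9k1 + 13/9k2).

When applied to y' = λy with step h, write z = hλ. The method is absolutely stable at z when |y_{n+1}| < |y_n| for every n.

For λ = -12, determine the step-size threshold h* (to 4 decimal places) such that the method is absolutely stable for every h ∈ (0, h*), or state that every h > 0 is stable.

Set f=λy, z=hλ:
  k1=λy_n ⇒ h·k1=z·y_n;  k2=λ(1+2/7z)y_n ⇒ h·k2=z(1+2/7z)y_n
  y_{n+1}/y_n = 1 − 4/9z + 13/9z(1+2/7z) = 1 + z + 26/63z²
  so R(z) = 1 + z + 26/63z².

Find x<0 with |R(x)|<1.
x=-0.73: |R|=0.4899
R=1: x+26/63x²=0 ⇒ x=−63/26=-2.4231; min R=1−1/(4·26/63)=0.3942>−1
Confirm numerically:
  x=-2.133: |R|=0.74465 <1
  x=-1.825: |R|=0.54954 <1
  x=-1.161: |R|=0.39528 <1
  x=-2.829: |R|=1.47392 >1
  x=-2.787: |R|=1.41858 >1
  x=-2.462: |R|=1.03955 >1
So |R|<1 on (-2.4231, 0).

(-2.4231,0); λ=-12 ⇒ h* = (63/26)/12 = 0.2019.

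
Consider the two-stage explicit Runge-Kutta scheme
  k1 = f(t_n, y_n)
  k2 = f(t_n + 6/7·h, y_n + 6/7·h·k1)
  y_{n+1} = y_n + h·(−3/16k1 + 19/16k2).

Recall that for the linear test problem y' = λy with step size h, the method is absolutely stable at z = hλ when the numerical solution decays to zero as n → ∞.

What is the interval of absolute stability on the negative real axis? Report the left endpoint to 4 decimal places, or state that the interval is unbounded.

Set f=λy, z=hλ:
  k1=λy_n ⇒ h·k1=z·y_n;  k2=λ(1+6/7z)y_n ⇒ h·k2=z(1+6/7z)y_n
  y_{n+1}/y_n = 1 − 3/16z + 19/16z(1+6/7z) = 1 + z + 57/56z²
  so R(z) = 1 + z + 57/56z².

Solve |R(x)|<1 on ℝ⁻.
x=-0.48: |R|=0.7545
R=1: x+57/56x²=0 ⇒ x=−56/57=-0.9825; min R=1−1/(4·57/56)=0.7544>−1
Confirm numerically:
  x=-0.843: |R|=0.88034 <1
  x=-0.498: |R|=0.75443 <1
  x=-0.417: |R|=0.75999 <1
  x=-1.408: |R|=1.60987 >1
  x=-1.264: |R|=1.36223 >1
  x=-1.250: |R|=1.34040 >1
So |R|<1 on (-0.9825, 0).

z∈(-0.9825,0).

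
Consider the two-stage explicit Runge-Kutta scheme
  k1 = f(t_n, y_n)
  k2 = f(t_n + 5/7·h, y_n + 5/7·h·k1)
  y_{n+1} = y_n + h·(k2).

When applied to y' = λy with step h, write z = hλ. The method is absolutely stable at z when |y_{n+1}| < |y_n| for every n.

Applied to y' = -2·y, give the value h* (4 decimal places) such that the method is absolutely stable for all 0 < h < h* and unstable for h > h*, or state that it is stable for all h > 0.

With y'=λy (z=hλ):
  k1=λy_n ⇒ h·k1=z·y_n;  k2=λ(1+5/7z)y_n ⇒ h·k2=z(1+5/7z)y_n
  y_{n+1}/y_n = 1 + z(1+5/7z) = 1 + z + 5/7z²
  R(z) = 1 + z + 5/7z².

Boundary: |R(x)|=1, x<0.
x=-0.74: |R|=0.6511
R=1: x+5/7x²=0 ⇒ x=−7/5=-1.4000; min R=1−1/(4·5/7)=0.6500>−1
Confirm numerically:
  x=-1.338: |R|=0.94075 <1
  x=-1.057: |R|=0.74103 <1
  x=-0.859: |R|=0.66806 <1
  x=-0.574: |R|=0.66134 <1
  x=-1.868: |R|=1.62445 >1
  x=-1.817: |R|=1.54121 >1
  x=-1.789: |R|=1.49709 >1
Stable set (-1.4000, 0).

(-1.4000,0); λ=-2 ⇒ h* = (7/5)/2 = 0.7000.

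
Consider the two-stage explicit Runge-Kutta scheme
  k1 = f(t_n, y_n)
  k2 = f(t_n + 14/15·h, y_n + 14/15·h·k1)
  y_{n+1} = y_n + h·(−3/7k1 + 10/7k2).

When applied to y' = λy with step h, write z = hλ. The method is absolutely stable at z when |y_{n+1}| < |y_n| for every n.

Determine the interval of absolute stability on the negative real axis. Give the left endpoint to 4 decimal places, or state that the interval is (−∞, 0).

On y'=λy, z=hλ:
  k1=λy_n ⇒ h·k1=z·y_n;  k2=λ(1+14/15z)y_n ⇒ h·k2=z(1+14/15z)y_n
  y_{n+1}/y_n = 1 − 3/7z + 10/7z(1+14/15z) = 1 + z + 4/3z²
  Hence R(z) = 1 + z + 4/3z².

Solve |R(x)|<1 on ℝ⁻.
x=-0.67: |R|=0.9285
R=1: x+4/3x²=0 ⇒ x=−3/4=-0.7500; min R=1−1/(4·4/3)=0.8125>−1
Confirm numerically:
  x=-0.606: |R|=0.88365 <1
  x=-0.476: |R|=0.82610 <1
  x=-0.419: |R|=0.81508 <1
  x=-0.394: |R|=0.81298 <1
  x=-1.146: |R|=1.60509 >1
  x=-0.895: |R|=1.17303 >1
So |R|<1 on (-0.7500, 0).

(-0.7500, 0).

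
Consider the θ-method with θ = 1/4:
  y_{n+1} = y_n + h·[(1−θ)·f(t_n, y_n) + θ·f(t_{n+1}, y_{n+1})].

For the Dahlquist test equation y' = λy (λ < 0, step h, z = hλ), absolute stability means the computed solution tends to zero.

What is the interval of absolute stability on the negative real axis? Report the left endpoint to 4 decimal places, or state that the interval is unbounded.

With y'=λy (z=hλ):
  y_{n+1} = y_n + z·[3/4·y_n + 1/4·y_{n+1}] ⇒ (1 − 1/4z)y_{n+1} = (1 + 3/4z)y_n
  Hence R(z) = (1 + 3/4z)/(1 − 1/4z).

Solve |R(x)|<1 on ℝ⁻.
x=-1.08: |R|=0.1496
R=−1: 1+3/4x = −1+1/4x ⇒ -1/2x=2 ⇒ x=2/(-1/2)=-4.0000
Confirm numerically:
  x=-3.305: |R|=0.80972 <1
  x=-2.568: |R|=0.56395 <1
  x=-2.167: |R|=0.40555 <1
  x=-2.058: |R|=0.35886 <1
  x=-4.515: |R|=1.12096 >1
  x=-4.412: |R|=1.09796 >1
So |R|<1 on (-4.0000, 0).

(-4.0000, 0).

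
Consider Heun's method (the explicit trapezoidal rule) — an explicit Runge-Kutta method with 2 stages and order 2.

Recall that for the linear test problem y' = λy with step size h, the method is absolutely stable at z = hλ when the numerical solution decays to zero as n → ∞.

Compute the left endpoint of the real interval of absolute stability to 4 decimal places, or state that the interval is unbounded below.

left endpoint -2.0000.

With y'=λy (z=hλ):
  order 2, 2-stage ⇒ R(z)=1+z+z^2/2
  (e.g. R(-1.51)=0.63005, |R|=0.63005)

Boundary: |R(x)|=1, x<0.
x=-1.51: |R|=0.6300
|R(-2.32)|=1.3712 |R(-1.73)|=0.7664 |R(-0.68)|=0.5512
Bisect:
  x_lo=-2.4614 |R|=1.5678  x_hi=-0.1799 |R|=0.8363
  mid=-1.32065 |R|=0.55141 →hi
  mid=-1.89103 |R|=0.89696 →hi
  mid=-2.17621 |R|=1.19174 →lo
  mid=-2.03362 |R|=1.03418 →lo
  mid=-1.96232 |R|=0.96303 →hi
  mid=-1.99797 |R|=0.99797 →hi
  mid=-2.01579 |R|=1.01592 →lo
  mid=-2.00688 |R|=1.00691 →lo
  mid=-2.00243 |R|=1.00243 →lo
  mid=-2.00020 |R|=1.00020 →lo
  ...
  [-2.00006,-1.99992] ⇒ x*=-2.0000
Interval (-2.0000, 0).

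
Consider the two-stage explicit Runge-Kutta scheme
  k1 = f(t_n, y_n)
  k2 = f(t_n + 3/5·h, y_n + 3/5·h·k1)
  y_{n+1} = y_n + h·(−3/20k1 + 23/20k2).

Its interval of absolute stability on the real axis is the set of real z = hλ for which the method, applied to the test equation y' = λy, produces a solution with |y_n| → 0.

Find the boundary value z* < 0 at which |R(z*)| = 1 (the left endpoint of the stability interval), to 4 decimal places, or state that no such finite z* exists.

Set f=λy, z=hλ:
  k1=λy_n ⇒ h·k1=z·y_n;  k2=λ(1+3/5z)y_n ⇒ h·k2=z(1+3/5z)y_n
  y_{n+1}/y_n = 1 − 3/20z + 23/20z(1+3/5z) = 1 + z + 69/100z²
  ⇒ R(z) = 1 + z + 69/100z².

Find x<0 with |R(x)|<1.
x=-0.36: |R|=0.7294
R=1: x+69/100x²=0 ⇒ x=−100/69=-1.4493; min R=1−1/(4·69/100)=0.6377>−1
Confirm numerically:
  x=-1.312: |R|=0.87573 <1
  x=-1.038: |R|=0.70544 <1
  x=-0.610: |R|=0.64675 <1
  x=-1.954: |R|=1.68050 >1
  x=-1.918: |R|=1.62032 >1
Interval (-1.4493, 0).

left endpoint -1.4493.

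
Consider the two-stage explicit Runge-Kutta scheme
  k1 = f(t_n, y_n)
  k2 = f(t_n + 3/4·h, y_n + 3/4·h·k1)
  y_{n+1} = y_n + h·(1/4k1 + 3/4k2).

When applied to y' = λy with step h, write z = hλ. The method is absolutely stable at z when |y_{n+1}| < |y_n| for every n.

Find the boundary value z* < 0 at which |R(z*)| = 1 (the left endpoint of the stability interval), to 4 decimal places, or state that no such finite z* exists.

With y'=λy (z=hλ):
  k1=λy_n ⇒ h·k1=z·y_n;  k2=λ(1+3/4z)y_n ⇒ h·k2=z(1+3/4z)y_n
  y_{n+1}/y_n = 1 + 1/4z + 3/4z(1+3/4z) = 1 + z + 9/16z²
  R(z) = 1 + z + 9/16z².

Find x<0 with |R(x)|<1.
x=-0.74: |R|=0.5680
R=1: x+9/16x²=0 ⇒ x=−16/9=-1.7778; min R=1−1/(4·9/16)=0.5556>−1
Confirm numerically:
  x=-1.199: |R|=0.60965 <1
  x=-1.188: |R|=0.60588 <1
  x=-1.171: |R|=0.60032 <1
  x=-2.016: |R|=1.27014 >1
  x=-1.927: |R|=1.16175 >1
Stable set (-1.7778, 0).

z* = -1.7778.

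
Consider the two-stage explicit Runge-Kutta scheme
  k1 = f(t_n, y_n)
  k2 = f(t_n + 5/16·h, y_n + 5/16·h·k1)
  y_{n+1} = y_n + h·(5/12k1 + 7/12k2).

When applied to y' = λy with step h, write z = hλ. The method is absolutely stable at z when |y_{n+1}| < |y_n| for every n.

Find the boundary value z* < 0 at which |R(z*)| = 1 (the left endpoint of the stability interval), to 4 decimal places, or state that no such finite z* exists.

z* = -5.4857.

Set f=λy, z=hλ:
  k1=λy_n ⇒ h·k1=z·y_n;  k2=λ(1+5/16z)y_n ⇒ h·k2=z(1+5/16z)y_n
  y_{n+1}/y_n = 1 + 5/12z + 7/12z(1+5/16z) = 1 + z + 35/192z²
  Hence R(z) = 1 + z + 35/192z².

Find x<0 with |R(x)|<1.
x=-0.45: |R|=0.5869
R=1: x+35/192x²=0 ⇒ x=−192/35=-5.4857; min R=1−1/(4·35/192)=-0.3714>−1
Confirm numerically:
  x=-5.356: |R|=0.87335 <1
  x=-5.026: |R|=0.57881 <1
  x=-4.672: |R|=0.30699 <1
  x=-6.032: |R|=1.60069 >1
  x=-5.677: |R|=1.19796 >1
  x=-5.512: |R|=1.02641 >1
So |R|<1 on (-5.4857, 0).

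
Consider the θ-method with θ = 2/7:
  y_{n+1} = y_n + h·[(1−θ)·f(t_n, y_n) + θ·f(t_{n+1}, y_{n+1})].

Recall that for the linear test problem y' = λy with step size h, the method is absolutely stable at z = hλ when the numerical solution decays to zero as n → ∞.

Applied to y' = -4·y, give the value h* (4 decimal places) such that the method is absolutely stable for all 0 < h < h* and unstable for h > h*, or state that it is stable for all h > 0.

(-4.6667,0); λ=-4 ⇒ h* = (14/3)/4 = 1.1667.

Test eqn y'=λy, z=hλ:
  y_{n+1} = y_n + z·[5/7·y_n + 2/7·y_{n+1}] ⇒ (1 − 2/7z)y_{n+1} = (1 + 5/7z)y_n
  so R(z) = (1 + 5/7z)/(1 − 2/7z).

Solve |R(x)|<1 on ℝ⁻.
x=-0.4: |R|=0.6410
R=−1: 1+5/7x = −1+2/7x ⇒ -3/7x=2 ⇒ x=2/(-3/7)=-4.6667
Confirm numerically:
  x=-3.689: |R|=0.79601 <1
  x=-3.201: |R|=0.67191 <1
  x=-2.309: |R|=0.39120 <1
  x=-2.187: |R|=0.34596 <1
  x=-4.906: |R|=1.04271 >1
  x=-4.693: |R|=1.00482 >1
Stable set (-4.6667, 0).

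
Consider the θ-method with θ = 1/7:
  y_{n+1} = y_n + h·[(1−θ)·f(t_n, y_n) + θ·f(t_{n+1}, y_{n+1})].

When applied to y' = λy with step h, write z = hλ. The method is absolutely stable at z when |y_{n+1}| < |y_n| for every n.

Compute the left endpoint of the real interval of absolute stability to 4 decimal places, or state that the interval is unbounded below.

On y'=λy, z=hλ:
  y_{n+1} = y_n + z·[6/7·y_n + 1/7·y_{n+1}] ⇒ (1 − 1/7z)y_{n+1} = (1 + 6/7z)y_n
  Hence R(z) = (1 + 6/7z)/(1 − 1/7z).

Find x<0 with |R(x)|<1.
x=-1.07: |R|=0.0719
R=−1: 1+6/7x = −1+1/7x ⇒ -5/7x=2 ⇒ x=2/(-5/7)=-2.8000
Confirm numerically:
  x=-2.732: |R|=0.96506 <1
  x=-1.988: |R|=0.54829 <1
  x=-1.510: |R|=0.24207 <1
  x=-3.317: |R|=1.25056 >1
  x=-3.194: |R|=1.19325 >1
  x=-3.126: |R|=1.16097 >1
Interval (-2.8000, 0).

left endpoint -2.8000.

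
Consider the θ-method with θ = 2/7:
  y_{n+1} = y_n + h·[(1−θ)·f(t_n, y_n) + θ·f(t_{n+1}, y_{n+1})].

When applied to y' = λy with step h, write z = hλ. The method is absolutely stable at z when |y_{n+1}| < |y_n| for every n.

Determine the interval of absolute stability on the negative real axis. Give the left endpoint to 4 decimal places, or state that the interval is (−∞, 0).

Test eqn y'=λy, z=hλ:
  y_{n+1} = y_n + z·[5/7·y_n + 2/7·y_{n+1}] ⇒ (1 − 2/7z)y_{n+1} = (1 + 5/7z)y_n
  so R(z) = (1 + 5/7z)/(1 − 2/7z).

Solve |R(x)|<1 on ℝ⁻.
x=-1.59: |R|=0.0933
R=−1: 1+5/7x = −1+2/7x ⇒ -3/7x=2 ⇒ x=2/(-3/7)=-4.6667
Confirm numerically:
  x=-3.647: |R|=0.78599 <1
  x=-2.476: |R|=0.45013 <1
  x=-2.284: |R|=0.38209 <1
  x=-5.251: |R|=1.10016 >1
  x=-5.113: |R|=1.07773 >1
Stable set (-4.6667, 0).

z∈(-4.6667,0).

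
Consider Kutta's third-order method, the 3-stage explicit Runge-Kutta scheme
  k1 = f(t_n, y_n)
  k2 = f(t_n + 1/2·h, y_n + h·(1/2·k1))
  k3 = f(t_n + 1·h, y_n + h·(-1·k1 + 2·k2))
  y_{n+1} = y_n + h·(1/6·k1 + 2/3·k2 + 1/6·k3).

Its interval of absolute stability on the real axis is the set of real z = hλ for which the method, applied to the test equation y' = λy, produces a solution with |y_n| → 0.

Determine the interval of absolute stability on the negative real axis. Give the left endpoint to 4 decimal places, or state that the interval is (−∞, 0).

z∈(-2.5127,0).

With y'=λy (z=hλ):
  order 3, 3-stage ⇒ R(z)=1+z+z^2/2+z^3/6
  (e.g. R(-1.43)=0.10508, |R|=0.10508)

Need |R(x)|<1, x<0.
x=-1.43: |R|=0.1051
|R(-2.74)|=1.4147 |R(-2.5)|=0.9792 |R(-1.07)|=0.2983
Bisect:
  x_lo=-2.9034 |R|=1.7677  x_hi=-0.0533 |R|=0.9481
  mid=-1.47836 |R|=0.07591 →hi
  mid=-2.19088 |R|=0.54359 →hi
  mid=-2.54714 |R|=1.05746 →lo
  mid=-2.36901 |R|=0.77881 →hi
  mid=-2.45808 |R|=0.91235 →hi
  mid=-2.50261 |R|=0.98341 →hi
  mid=-2.52488 |R|=1.02006 →lo
  ...
  [-2.51287,-2.51270] ⇒ x*=-2.5127
So |R|<1 on (-2.5127, 0).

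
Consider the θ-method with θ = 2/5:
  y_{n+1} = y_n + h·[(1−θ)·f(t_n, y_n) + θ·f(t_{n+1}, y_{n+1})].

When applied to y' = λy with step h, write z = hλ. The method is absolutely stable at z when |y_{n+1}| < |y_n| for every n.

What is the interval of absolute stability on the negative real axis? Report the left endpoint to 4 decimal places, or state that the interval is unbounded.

With y'=λy (z=hλ):
  y_{n+1} = y_n + z·[3/5·y_n + 2/5·y_{n+1}] ⇒ (1 − 2/5z)y_{n+1} = (1 + 3/5z)y_n
  Hence R(z) = (1 + 3/5z)/(1 − 2/5z).

Need |R(x)|<1, x<0.
x=-1.18: |R|=0.1984
R=−1: 1+3/5x = −1+2/5x ⇒ -1/5x=2 ⇒ x=2/(-1/5)=-10.0000
Confirm numerically:
  x=-7.076: |R|=0.84733 <1
  x=-6.629: |R|=0.81537 <1
  x=-5.048: |R|=0.67197 <1
  x=-4.982: |R|=0.66466 <1
  x=-10.575: |R|=1.02199 >1
  x=-10.383: |R|=1.01486 >1
  x=-10.106: |R|=1.00420 >1
Interval (-10.0000, 0).

z∈(-10.0000,0).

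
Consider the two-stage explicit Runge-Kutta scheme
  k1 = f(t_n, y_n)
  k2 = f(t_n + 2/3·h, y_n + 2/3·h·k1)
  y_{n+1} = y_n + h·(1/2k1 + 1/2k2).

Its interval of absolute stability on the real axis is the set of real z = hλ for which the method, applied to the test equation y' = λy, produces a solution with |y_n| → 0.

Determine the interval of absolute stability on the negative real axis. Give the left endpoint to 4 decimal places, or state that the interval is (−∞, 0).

z∈(-3.0000,0).

With y'=λy (z=hλ):
  k1=λy_n ⇒ h·k1=z·y_n;  k2=λ(1+2/3z)y_n ⇒ h·k2=z(1+2/3z)y_n
  y_{n+1}/y_n = 1 + 1/2z + 1/2z(1+2/3z) = 1 + z + 1/3z²
  ⇒ R(z) = 1 + z + 1/3z².

Boundary: |R(x)|=1, x<0.
x=-0.94: |R|=0.3545
R=1: x+1/3x²=0 ⇒ x=−3=-3.0000; min R=1−1/(4·1/3)=0.2500>−1
Confirm numerically:
  x=-2.888: |R|=0.89218 <1
  x=-2.878: |R|=0.88296 <1
  x=-1.586: |R|=0.25247 <1
  x=-3.159: |R|=1.16743 >1
  x=-3.047: |R|=1.04774 >1
Interval (-3.0000, 0).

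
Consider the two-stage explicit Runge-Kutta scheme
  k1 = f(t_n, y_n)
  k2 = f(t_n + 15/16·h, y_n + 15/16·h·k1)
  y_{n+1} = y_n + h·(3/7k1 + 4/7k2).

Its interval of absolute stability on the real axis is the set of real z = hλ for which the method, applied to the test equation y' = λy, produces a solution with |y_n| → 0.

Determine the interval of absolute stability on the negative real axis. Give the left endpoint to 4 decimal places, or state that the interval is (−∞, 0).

Set f=λy, z=hλ:
  k1=λy_n ⇒ h·k1=z·y_n;  k2=λ(1+15/16z)y_n ⇒ h·k2=z(1+15/16z)y_n
  y_{n+1}/y_n = 1 + 3/7z + 4/7z(1+15/16z) = 1 + z + 15/28z²
  Hence R(z) = 1 + z + 15/28z².

Find x<0 with |R(x)|<1.
x=-0.31: |R|=0.7415
R=1: x+15/28x²=0 ⇒ x=−28/15=-1.8667; min R=1−1/(4·15/28)=0.5333>−1
Confirm numerically:
  x=-1.822: |R|=0.95640 <1
  x=-1.724: |R|=0.86824 <1
  x=-1.132: |R|=0.55448 <1
  x=-2.154: |R|=1.33156 >1
  x=-2.122: |R|=1.29026 >1
  x=-1.976: |R|=1.11574 >1
So |R|<1 on (-1.8667, 0).

(-1.8667, 0).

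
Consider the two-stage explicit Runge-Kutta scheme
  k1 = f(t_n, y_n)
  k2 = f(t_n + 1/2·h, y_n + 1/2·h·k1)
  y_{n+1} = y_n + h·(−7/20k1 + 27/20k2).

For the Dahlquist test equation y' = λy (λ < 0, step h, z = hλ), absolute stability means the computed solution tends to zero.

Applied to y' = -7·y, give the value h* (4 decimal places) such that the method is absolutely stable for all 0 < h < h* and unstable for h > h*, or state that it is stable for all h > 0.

On y'=λy, z=hλ:
  k1=λy_n ⇒ h·k1=z·y_n;  k2=λ(1+1/2z)y_n ⇒ h·k2=z(1+1/2z)y_n
  y_{n+1}/y_n = 1 − 7/20z + 27/20z(1+1/2z) = 1 + z + 27/40z²
  ⇒ R(z) = 1 + z + 27/40z².

Solve |R(x)|<1 on ℝ⁻.
x=-1.41: |R|=0.9320
R=1: x+27/40x²=0 ⇒ x=−40/27=-1.4815; min R=1−1/(4·27/40)=0.6296>−1
Confirm numerically:
  x=-1.368: |R|=0.89521 <1
  x=-1.046: |R|=0.69253 <1
  x=-0.922: |R|=0.65181 <1
  x=-1.854: |R|=1.46619 >1
  x=-1.703: |R|=1.25464 >1
  x=-1.665: |R|=1.20625 >1
Stable set (-1.4815, 0).

(-1.4815,0); λ=-7 ⇒ h* = (40/27)/7 = 0.2116.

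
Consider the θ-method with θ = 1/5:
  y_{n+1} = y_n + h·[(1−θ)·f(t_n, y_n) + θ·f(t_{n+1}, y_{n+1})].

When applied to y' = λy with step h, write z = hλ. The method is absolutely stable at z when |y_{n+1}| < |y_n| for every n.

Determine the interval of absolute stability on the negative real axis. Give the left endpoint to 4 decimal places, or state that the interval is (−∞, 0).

z∈(-3.3333,0).

Set f=λy, z=hλ:
  y_{n+1} = y_n + z·[4/5·y_n + 1/5·y_{n+1}] ⇒ (1 − 1/5z)y_{n+1} = (1 + 4/5z)y_n
  ⇒ R(z) = (1 + 4/5z)/(1 − 1/5z).

Need |R(x)|<1, x<0.
x=-1.42: |R|=0.1059
R=−1: 1+4/5x = −1+1/5x ⇒ -3/5x=2 ⇒ x=2/(-3/5)=-3.3333
Confirm numerically:
  x=-2.656: |R|=0.73459 <1
  x=-2.196: |R|=0.52585 <1
  x=-1.671: |R|=0.25244 <1
  x=-1.579: |R|=0.20003 <1
  x=-3.924: |R|=1.19857 >1
  x=-3.525: |R|=1.06745 >1
Interval (-3.3333, 0).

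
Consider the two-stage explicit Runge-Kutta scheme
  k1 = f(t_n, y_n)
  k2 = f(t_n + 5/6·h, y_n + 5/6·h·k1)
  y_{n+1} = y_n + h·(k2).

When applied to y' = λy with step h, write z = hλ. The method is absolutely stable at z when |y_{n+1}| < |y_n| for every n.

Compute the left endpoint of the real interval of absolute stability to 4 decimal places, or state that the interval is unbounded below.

Set f=λy, z=hλ:
  k1=λy_n ⇒ h·k1=z·y_n;  k2=λ(1+5/6z)y_n ⇒ h·k2=z(1+5/6z)y_n
  y_{n+1}/y_n = 1 + z(1+5/6z) = 1 + z + 5/6z²
  ⇒ R(z) = 1 + z + 5/6z².

Find x<0 with |R(x)|<1.
x=-1.44: |R|=1.2880
R=1: x+5/6x²=0 ⇒ x=−6/5=-1.2000; min R=1−1/(4·5/6)=0.7000>−1
Confirm numerically:
  x=-1.126: |R|=0.93056 <1
  x=-0.778: |R|=0.72640 <1
  x=-0.711: |R|=0.71027 <1
  x=-0.562: |R|=0.70120 <1
  x=-1.437: |R|=1.28381 >1
  x=-1.407: |R|=1.24271 >1
So |R|<1 on (-1.2000, 0).

z* = -1.2000.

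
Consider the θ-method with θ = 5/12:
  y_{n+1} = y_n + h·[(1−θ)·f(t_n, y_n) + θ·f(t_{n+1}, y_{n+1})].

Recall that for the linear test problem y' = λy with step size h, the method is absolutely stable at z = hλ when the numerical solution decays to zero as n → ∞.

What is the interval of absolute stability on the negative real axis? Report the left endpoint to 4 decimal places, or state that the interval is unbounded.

(-12.0000, 0).

With y'=λy (z=hλ):
  y_{n+1} = y_n + z·[7/12·y_n + 5/12·y_{n+1}] ⇒ (1 − 5/12z)y_{n+1} = (1 + 7/12z)y_n
  R(z) = (1 + 7/12z)/(1 − 5/12z).

Need |R(x)|<1, x<0.
x=-1.27: |R|=0.1695
R=−1: 1+7/12x = −1+5/12x ⇒ -1/6x=2 ⇒ x=2/(-1/6)=-12.0000
Confirm numerically:
  x=-8.495: |R|=0.87132 <1
  x=-7.269: |R|=0.80428 <1
  x=-5.925: |R|=0.70811 <1
  x=-12.528: |R|=1.01415 >1
  x=-12.168: |R|=1.00461 >1
Stable set (-12.0000, 0).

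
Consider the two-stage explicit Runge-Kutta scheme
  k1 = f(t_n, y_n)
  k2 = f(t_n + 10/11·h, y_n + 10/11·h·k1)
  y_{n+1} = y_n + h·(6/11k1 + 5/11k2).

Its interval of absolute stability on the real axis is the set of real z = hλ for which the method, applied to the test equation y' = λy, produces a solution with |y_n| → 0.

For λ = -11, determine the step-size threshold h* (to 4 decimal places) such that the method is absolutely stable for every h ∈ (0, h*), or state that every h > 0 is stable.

With y'=λy (z=hλ):
  k1=λy_n ⇒ h·k1=z·y_n;  k2=λ(1+10/11z)y_n ⇒ h·k2=z(1+10/11z)y_n
  y_{n+1}/y_n = 1 + 6/11z + 5/11z(1+10/11z) = 1 + z + 50/121z²
  R(z) = 1 + z + 50/121z².

Find x<0 with |R(x)|<1.
x=-0.36: |R|=0.6936
R=1: x+50/121x²=0 ⇒ x=−121/50=-2.4200; min R=1−1/(4·50/121)=0.3950>−1
Confirm numerically:
  x=-1.947: |R|=0.61945 <1
  x=-1.306: |R|=0.39881 <1
  x=-1.238: |R|=0.39532 <1
  x=-1.012: |R|=0.41120 <1
  x=-2.930: |R|=1.61748 >1
  x=-2.738: |R|=1.35979 >1
  x=-2.576: |R|=1.16606 >1
So |R|<1 on (-2.4200, 0).

(-2.4200,0); λ=-11 ⇒ h* = (121/50)/11 = 0.2200.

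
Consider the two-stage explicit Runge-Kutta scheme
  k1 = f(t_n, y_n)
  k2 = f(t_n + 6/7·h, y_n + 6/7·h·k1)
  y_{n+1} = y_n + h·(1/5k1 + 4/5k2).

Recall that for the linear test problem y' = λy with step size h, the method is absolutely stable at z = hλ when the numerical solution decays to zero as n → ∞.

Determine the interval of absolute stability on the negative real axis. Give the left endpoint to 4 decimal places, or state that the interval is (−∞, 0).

z∈(-1.4583,0).

On y'=λy, z=hλ:
  k1=λy_n ⇒ h·k1=z·y_n;  k2=λ(1+6/7z)y_n ⇒ h·k2=z(1+6/7z)y_n
  y_{n+1}/y_n = 1 + 1/5z + 4/5z(1+6/7z) = 1 + z + 24/35z²
  ⇒ R(z) = 1 + z + 24/35z².

Need |R(x)|<1, x<0.
x=-0.73: |R|=0.6354
R=1: x+24/35x²=0 ⇒ x=−35/24=-1.4583; min R=1−1/(4·24/35)=0.6354>−1
Confirm numerically:
  x=-1.192: |R|=0.78231 <1
  x=-0.835: |R|=0.64310 <1
  x=-0.765: |R|=0.63630 <1
  x=-1.787: |R|=1.40274 >1
  x=-1.732: |R|=1.32502 >1
  x=-1.682: |R|=1.25797 >1
Interval (-1.4583, 0).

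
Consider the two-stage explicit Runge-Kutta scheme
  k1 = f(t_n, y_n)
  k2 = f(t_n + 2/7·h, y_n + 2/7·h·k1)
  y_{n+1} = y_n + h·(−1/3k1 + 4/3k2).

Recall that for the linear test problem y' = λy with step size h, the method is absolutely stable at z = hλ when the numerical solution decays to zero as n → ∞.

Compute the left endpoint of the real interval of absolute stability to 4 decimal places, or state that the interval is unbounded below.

z* = -2.6250.

On y'=λy, z=hλ:
  k1=λy_n ⇒ h·k1=z·y_n;  k2=λ(1+2/7z)y_n ⇒ h·k2=z(1+2/7z)y_n
  y_{n+1}/y_n = 1 − 1/3z + 4/3z(1+2/7z) = 1 + z + 8/21z²
  ⇒ R(z) = 1 + z + 8/21z².

Solve |R(x)|<1 on ℝ⁻.
x=-1.29: |R|=0.3439
R=1: x+8/21x²=0 ⇒ x=−21/8=-2.6250; min R=1−1/(4·8/21)=0.3438>−1
Confirm numerically:
  x=-2.288: |R|=0.70626 <1
  x=-2.203: |R|=0.64584 <1
  x=-1.534: |R|=0.36244 <1
  x=-1.378: |R|=0.34538 <1
  x=-3.159: |R|=1.64263 >1
  x=-2.966: |R|=1.38530 >1
  x=-2.782: |R|=1.16639 >1
So |R|<1 on (-2.6250, 0).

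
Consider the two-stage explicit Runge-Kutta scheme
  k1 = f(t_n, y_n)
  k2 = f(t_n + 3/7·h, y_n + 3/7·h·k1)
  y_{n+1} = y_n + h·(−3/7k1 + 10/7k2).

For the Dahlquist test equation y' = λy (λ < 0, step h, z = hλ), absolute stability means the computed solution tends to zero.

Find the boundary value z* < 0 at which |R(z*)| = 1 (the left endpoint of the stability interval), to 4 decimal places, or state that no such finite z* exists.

Set f=λy, z=hλ:
  k1=λy_n ⇒ h·k1=z·y_n;  k2=λ(1+3/7z)y_n ⇒ h·k2=z(1+3/7z)y_n
  y_{n+1}/y_n = 1 − 3/7z + 10/7z(1+3/7z) = 1 + z + 30/49z²
  Hence R(z) = 1 + z + 30/49z².

Need |R(x)|<1, x<0.
x=-1.19: |R|=0.6770
R=1: x+30/49x²=0 ⇒ x=−49/30=-1.6333; min R=1−1/(4·30/49)=0.5917>−1
Confirm numerically:
  x=-1.419: |R|=0.81379 <1
  x=-1.325: |R|=0.74987 <1
  x=-0.983: |R|=0.60861 <1
  x=-2.096: |R|=1.59372 >1
  x=-1.767: |R|=1.14461 >1
Interval (-1.6333, 0).

left endpoint -1.6333.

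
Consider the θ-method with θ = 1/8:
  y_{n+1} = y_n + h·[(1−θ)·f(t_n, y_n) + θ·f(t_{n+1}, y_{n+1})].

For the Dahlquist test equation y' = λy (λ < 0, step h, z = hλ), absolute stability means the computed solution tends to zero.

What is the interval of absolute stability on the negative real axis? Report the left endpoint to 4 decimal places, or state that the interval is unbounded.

(-2.6667, 0).

On y'=λy, z=hλ:
  y_{n+1} = y_n + z·[7/8·y_n + 1/8·y_{n+1}] ⇒ (1 − 1/8z)y_{n+1} = (1 + 7/8z)y_n
  Hence R(z) = (1 + 7/8z)/(1 − 1/8z).

Solve |R(x)|<1 on ℝ⁻.
x=-1.37: |R|=0.1697
R=−1: 1+7/8x = −1+1/8x ⇒ -3/4x=2 ⇒ x=2/(-3/4)=-2.6667
Confirm numerically:
  x=-2.176: |R|=0.71069 <1
  x=-1.935: |R|=0.55813 <1
  x=-1.374: |R|=0.17261 <1
  x=-3.149: |R|=1.25957 >1
  x=-2.886: |R|=1.12089 >1
  x=-2.838: |R|=1.09485 >1
Interval (-2.6667, 0).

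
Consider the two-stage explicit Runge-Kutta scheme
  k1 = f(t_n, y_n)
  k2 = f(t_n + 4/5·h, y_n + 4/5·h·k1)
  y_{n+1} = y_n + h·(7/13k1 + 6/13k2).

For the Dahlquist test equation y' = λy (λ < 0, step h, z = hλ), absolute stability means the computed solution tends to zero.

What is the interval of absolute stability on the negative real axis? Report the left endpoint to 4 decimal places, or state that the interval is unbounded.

On y'=λy, z=hλ:
  k1=λy_n ⇒ h·k1=z·y_n;  k2=λ(1+4/5z)y_n ⇒ h·k2=z(1+4/5z)y_n
  y_{n+1}/y_n = 1 + 7/13z + 6/13z(1+4/5z) = 1 + z + 24/65z²
  ⇒ R(z) = 1 + z + 24/65z².

Solve |R(x)|<1 on ℝ⁻.
x=-1.39: |R|=0.3234
R=1: x+24/65x²=0 ⇒ x=−65/24=-2.7083; min R=1−1/(4·24/65)=0.3229>−1
Confirm numerically:
  x=-2.534: |R|=0.83689 <1
  x=-2.305: |R|=0.65673 <1
  x=-1.704: |R|=0.36810 <1
  x=-1.356: |R|=0.32292 <1
  x=-2.979: |R|=1.29772 >1
  x=-2.754: |R|=1.04644 >1
So |R|<1 on (-2.7083, 0).

z∈(-2.7083,0).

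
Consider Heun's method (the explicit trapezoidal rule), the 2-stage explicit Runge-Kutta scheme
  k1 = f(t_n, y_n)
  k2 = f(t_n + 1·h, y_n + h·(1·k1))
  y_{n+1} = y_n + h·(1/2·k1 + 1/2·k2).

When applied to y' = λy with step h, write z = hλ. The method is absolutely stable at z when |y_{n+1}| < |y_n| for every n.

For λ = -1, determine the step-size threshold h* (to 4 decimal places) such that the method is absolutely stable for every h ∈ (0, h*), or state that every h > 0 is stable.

(-2.0000,0); λ=-1 ⇒ h* = 2.0000.

With y'=λy (z=hλ):
  order 2, 2-stage ⇒ R(z)=1+z+z^2/2
  (e.g. R(-0.81)=0.51805, |R|=0.51805)

Boundary: |R(x)|=1, x<0.
x=-0.81: |R|=0.5181
|R(-1.85)|=0.8613 |R(-1.58)|=0.6682 |R(-1.27)|=0.5364
Bisect:
  x_lo=-2.6648 |R|=1.8858  x_hi=-0.2237 |R|=0.8013
  mid=-1.44428 |R|=0.59869 →hi
  mid=-2.05455 |R|=1.05604 →lo
  mid=-1.74942 |R|=0.78081 →hi
  mid=-1.90198 |R|=0.90679 →hi
  mid=-1.97827 |R|=0.97850 →hi
  mid=-2.01641 |R|=1.01654 →lo
  mid=-1.99734 |R|=0.99734 →hi
  mid=-2.00687 |R|=1.00690 →lo
  mid=-2.00211 |R|=1.00211 →lo
  mid=-1.99972 |R|=0.99972 →hi
  ...
  [-2.00002,-1.99987] ⇒ x*=-2.0000
So |R|<1 on (-2.0000, 0).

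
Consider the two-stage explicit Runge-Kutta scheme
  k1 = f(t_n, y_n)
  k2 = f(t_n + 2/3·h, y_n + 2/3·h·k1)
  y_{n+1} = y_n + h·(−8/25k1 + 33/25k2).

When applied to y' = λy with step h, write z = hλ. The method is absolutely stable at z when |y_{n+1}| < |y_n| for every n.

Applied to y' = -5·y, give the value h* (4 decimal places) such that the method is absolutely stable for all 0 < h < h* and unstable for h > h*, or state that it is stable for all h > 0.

On y'=λy, z=hλ:
  k1=λy_n ⇒ h·k1=z·y_n;  k2=λ(1+2/3z)y_n ⇒ h·k2=z(1+2/3z)y_n
  y_{n+1}/y_n = 1 − 8/25z + 33/25z(1+2/3z) = 1 + z + 22/25z²
  so R(z) = 1 + z + 22/25z².

Solve |R(x)|<1 on ℝ⁻.
x=-1.33: |R|=1.2266
R=1: x+22/25x²=0 ⇒ x=−25/22=-1.1364; min R=1−1/(4·22/25)=0.7159>−1
Confirm numerically:
  x=-0.814: |R|=0.76908 <1
  x=-0.749: |R|=0.74468 <1
  x=-0.629: |R|=0.71916 <1
  x=-0.624: |R|=0.71865 <1
  x=-1.694: |R|=1.83128 >1
  x=-1.470: |R|=1.43159 >1
So |R|<1 on (-1.1364, 0).

(-1.1364,0); λ=-5 ⇒ h* = (25/22)/5 = 0.2273.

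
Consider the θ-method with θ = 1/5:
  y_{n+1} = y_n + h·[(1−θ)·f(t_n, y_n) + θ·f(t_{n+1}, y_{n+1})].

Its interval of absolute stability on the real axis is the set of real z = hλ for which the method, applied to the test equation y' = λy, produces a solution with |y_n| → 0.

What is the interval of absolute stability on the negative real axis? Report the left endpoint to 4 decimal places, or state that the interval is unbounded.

(-3.3333, 0).

On y'=λy, z=hλ:
  y_{n+1} = y_n + z·[4/5·y_n + 1/5·y_{n+1}] ⇒ (1 − 1/5z)y_{n+1} = (1 + 4/5z)y_n
  ⇒ R(z) = (1 + 4/5z)/(1 − 1/5z).

Find x<0 with |R(x)|<1.
x=-0.47: |R|=0.5704
R=−1: 1+4/5x = −1+1/5x ⇒ -3/5x=2 ⇒ x=2/(-3/5)=-3.3333
Confirm numerically:
  x=-3.311: |R|=0.99194 <1
  x=-2.473: |R|=0.65462 <1
  x=-1.595: |R|=0.20925 <1
  x=-3.673: |R|=1.11749 >1
  x=-3.500: |R|=1.05882 >1
Interval (-3.3333, 0).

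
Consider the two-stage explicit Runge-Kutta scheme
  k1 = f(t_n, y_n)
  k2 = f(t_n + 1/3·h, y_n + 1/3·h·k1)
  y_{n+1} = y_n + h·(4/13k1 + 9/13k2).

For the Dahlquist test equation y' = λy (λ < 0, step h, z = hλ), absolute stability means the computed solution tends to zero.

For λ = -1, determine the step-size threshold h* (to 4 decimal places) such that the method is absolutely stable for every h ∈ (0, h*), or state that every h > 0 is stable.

On y'=λy, z=hλ:
  k1=λy_n ⇒ h·k1=z·y_n;  k2=λ(1+1/3z)y_n ⇒ h·k2=z(1+1/3z)y_n
  y_{n+1}/y_n = 1 + 4/13z + 9/13z(1+1/3z) = 1 + z + 3/13z²
  ⇒ R(z) = 1 + z + 3/13z².

Need |R(x)|<1, x<0.
x=-1.42: |R|=0.0453
R=1: x+3/13x²=0 ⇒ x=−13/3=-4.3333; min R=1−1/(4·3/13)=-0.0833>−1
Confirm numerically:
  x=-3.901: |R|=0.61080 <1
  x=-3.780: |R|=0.51732 <1
  x=-3.354: |R|=0.24200 <1
  x=-1.858: |R|=0.06135 <1
  x=-4.911: |R|=1.65467 >1
  x=-4.787: |R|=1.50116 >1
  x=-4.431: |R|=1.09987 >1
So |R|<1 on (-4.3333, 0).

(-4.3333,0); λ=-1 ⇒ h* = (13/3)/1 = 4.3333.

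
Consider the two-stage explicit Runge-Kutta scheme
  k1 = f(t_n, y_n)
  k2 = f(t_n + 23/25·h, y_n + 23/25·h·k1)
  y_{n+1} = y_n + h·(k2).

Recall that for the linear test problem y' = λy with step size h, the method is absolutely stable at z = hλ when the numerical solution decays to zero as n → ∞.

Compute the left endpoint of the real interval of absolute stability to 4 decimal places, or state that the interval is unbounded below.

z* = -1.0870.

Test eqn y'=λy, z=hλ:
  k1=λy_n ⇒ h·k1=z·y_n;  k2=λ(1+23/25z)y_n ⇒ h·k2=z(1+23/25z)y_n
  y_{n+1}/y_n = 1 + z(1+23/25z) = 1 + z + 23/25z²
  Hence R(z) = 1 + z + 23/25z².

Find x<0 with |R(x)|<1.
x=-1.79: |R|=2.1578
R=1: x+23/25x²=0 ⇒ x=−25/23=-1.0870; min R=1−1/(4·23/25)=0.7283>−1
Confirm numerically:
  x=-0.847: |R|=0.81302 <1
  x=-0.643: |R|=0.73737 <1
  x=-0.570: |R|=0.72891 <1
  x=-0.521: |R|=0.72873 <1
  x=-1.407: |R|=1.41428 >1
  x=-1.130: |R|=1.04475 >1
So |R|<1 on (-1.0870, 0).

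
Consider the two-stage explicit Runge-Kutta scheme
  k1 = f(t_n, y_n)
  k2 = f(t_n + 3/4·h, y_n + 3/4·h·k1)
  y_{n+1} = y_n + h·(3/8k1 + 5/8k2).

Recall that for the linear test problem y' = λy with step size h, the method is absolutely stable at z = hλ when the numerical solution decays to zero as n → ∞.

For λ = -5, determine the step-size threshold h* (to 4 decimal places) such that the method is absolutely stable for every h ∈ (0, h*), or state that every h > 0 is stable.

Set f=λy, z=hλ:
  k1=λy_n ⇒ h·k1=z·y_n;  k2=λ(1+3/4z)y_n ⇒ h·k2=z(1+3/4z)y_n
  y_{n+1}/y_n = 1 + 3/8z + 5/8z(1+3/4z) = 1 + z + 15/32z²
  R(z) = 1 + z + 15/32z².

Need |R(x)|<1, x<0.
x=-1.65: |R|=0.6262
R=1: x+15/32x²=0 ⇒ x=−32/15=-2.1333; min R=1−1/(4·15/32)=0.4667>−1
Confirm numerically:
  x=-1.672: |R|=0.63843 <1
  x=-1.651: |R|=0.62672 <1
  x=-1.299: |R|=0.49197 <1
  x=-2.507: |R|=1.43912 >1
  x=-2.244: |R|=1.11641 >1
  x=-2.226: |R|=1.09669 >1
Stable set (-2.1333, 0).

(-2.1333,0); λ=-5 ⇒ h* = (32/15)/5 = 0.4267.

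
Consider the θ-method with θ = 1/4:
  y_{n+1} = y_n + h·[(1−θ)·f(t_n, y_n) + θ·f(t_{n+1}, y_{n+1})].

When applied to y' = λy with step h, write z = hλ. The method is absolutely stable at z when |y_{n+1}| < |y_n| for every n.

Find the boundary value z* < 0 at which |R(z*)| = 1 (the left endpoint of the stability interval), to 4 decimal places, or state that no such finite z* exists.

left endpoint -4.0000.

Test eqn y'=λy, z=hλ:
  y_{n+1} = y_n + z·[3/4·y_n + 1/4·y_{n+1}] ⇒ (1 − 1/4z)y_{n+1} = (1 + 3/4z)y_n
  ⇒ R(z) = (1 + 3/4z)/(1 − 1/4z).

Find x<0 with |R(x)|<1.
x=-1.51: |R|=0.0962
R=−1: 1+3/4x = −1+1/4x ⇒ -1/2x=2 ⇒ x=2/(-1/2)=-4.0000
Confirm numerically:
  x=-3.196: |R|=0.77654 <1
  x=-2.889: |R|=0.67746 <1
  x=-2.744: |R|=0.62752 <1
  x=-2.206: |R|=0.42185 <1
  x=-4.365: |R|=1.08727 >1
  x=-4.344: |R|=1.08245 >1
  x=-4.157: |R|=1.03849 >1
Interval (-4.0000, 0).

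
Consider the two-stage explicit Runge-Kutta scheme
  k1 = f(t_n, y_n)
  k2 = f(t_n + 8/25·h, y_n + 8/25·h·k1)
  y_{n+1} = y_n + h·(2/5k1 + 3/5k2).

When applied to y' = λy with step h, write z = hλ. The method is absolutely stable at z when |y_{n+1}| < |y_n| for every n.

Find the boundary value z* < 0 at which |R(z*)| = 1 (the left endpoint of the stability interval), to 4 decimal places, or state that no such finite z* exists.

Set f=λy, z=hλ:
  k1=λy_n ⇒ h·k1=z·y_n;  k2=λ(1+8/25z)y_n ⇒ h·k2=z(1+8/25z)y_n
  y_{n+1}/y_n = 1 + 2/5z + 3/5z(1+8/25z) = 1 + z + 24/125z²
  Hence R(z) = 1 + z + 24/125z².

Solve |R(x)|<1 on ℝ⁻.
x=-0.43: |R|=0.6055
R=1: x+24/125x²=0 ⇒ x=−125/24=-5.2083; min R=1−1/(4·24/125)=-0.3021>−1
Confirm numerically:
  x=-3.699: |R|=0.07194 <1
  x=-3.252: |R|=0.22150 <1
  x=-2.810: |R|=0.29395 <1
  x=-2.533: |R|=0.30111 <1
  x=-5.634: |R|=1.46046 >1
  x=-5.583: |R|=1.40162 >1
  x=-5.231: |R|=1.02277 >1
So |R|<1 on (-5.2083, 0).

left endpoint -5.2083.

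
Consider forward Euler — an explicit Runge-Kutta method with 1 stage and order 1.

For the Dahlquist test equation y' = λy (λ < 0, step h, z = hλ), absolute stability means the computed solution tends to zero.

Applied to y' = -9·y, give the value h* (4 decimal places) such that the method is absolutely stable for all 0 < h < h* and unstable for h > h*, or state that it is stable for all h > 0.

Set f=λy, z=hλ:
  order 1, 1-stage ⇒ R(z)=1+z
  (e.g. R(-0.41)=0.59000, |R|=0.59000)

Boundary: |R(x)|=1, x<0.
x=-0.41: |R|=0.5900
|R(-2.35)|=1.3500 |R(-1.5)|=0.5000 |R(-1.46)|=0.4600
Bisect:
  x_lo=-2.3451 |R|=1.3451  x_hi=-0.2451 |R|=0.7549
  mid=-1.29510 |R|=0.29510 →hi
  mid=-1.82012 |R|=0.82012 →hi
  mid=-2.08263 |R|=1.08263 →lo
  mid=-1.95138 |R|=0.95138 →hi
  mid=-2.01701 |R|=1.01701 →lo
  mid=-1.98419 |R|=0.98419 →hi
  mid=-2.00060 |R|=1.00060 →lo
  ...
  [-2.00009,-1.99996] ⇒ x*=-2.0000
Stable set (-2.0000, 0).

(-2.0000,0); λ=-9 ⇒ h* = 0.2222.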